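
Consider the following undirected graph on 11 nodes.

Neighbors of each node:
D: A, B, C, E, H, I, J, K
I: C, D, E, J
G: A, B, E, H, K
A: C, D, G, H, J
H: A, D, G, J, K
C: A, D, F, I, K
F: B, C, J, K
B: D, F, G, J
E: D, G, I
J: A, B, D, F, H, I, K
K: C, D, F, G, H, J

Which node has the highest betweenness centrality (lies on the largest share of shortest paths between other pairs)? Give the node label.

Unnormalized betweenness of each node: A:89/60, B:29/20, C:71/30, D:439/60, E:6/5, F:19/20, G:101/30, H:13/20, I:29/20, J:287/60, K:179/60.
D has the largest value, 439/60, making it the main broker — the node through which the most shortest paths run.

D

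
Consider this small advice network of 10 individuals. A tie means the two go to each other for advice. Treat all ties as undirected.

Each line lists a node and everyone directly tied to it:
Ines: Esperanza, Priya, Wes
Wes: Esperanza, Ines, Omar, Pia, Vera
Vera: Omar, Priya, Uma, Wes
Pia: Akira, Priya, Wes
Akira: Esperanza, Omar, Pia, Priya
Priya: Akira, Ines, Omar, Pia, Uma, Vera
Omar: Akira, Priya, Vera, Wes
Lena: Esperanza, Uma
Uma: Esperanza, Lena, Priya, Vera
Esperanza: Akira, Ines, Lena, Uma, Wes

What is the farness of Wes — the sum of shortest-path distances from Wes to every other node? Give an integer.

13

Distances from Wes: Akira:2, Esperanza:1, Ines:1, Lena:2, Omar:1, Pia:1, Priya:2, Uma:2, Vera:1.
Sum = 2 + 1 + 1 + 2 + 1 + 1 + 2 + 2 + 1 = 13.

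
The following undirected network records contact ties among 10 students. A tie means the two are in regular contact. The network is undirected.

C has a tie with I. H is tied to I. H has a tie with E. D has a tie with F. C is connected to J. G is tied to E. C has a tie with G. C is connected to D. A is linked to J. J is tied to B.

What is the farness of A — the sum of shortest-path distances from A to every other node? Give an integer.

26

Distances from A: B:2, C:2, D:3, E:4, F:4, G:3, H:4, I:3, J:1.
Sum = 2 + 2 + 3 + 4 + 4 + 3 + 4 + 3 + 1 = 26.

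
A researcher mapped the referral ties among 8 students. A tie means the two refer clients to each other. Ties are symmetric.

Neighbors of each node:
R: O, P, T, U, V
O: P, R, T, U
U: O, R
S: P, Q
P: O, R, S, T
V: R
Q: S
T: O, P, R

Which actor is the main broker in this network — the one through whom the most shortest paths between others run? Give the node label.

Unnormalized betweenness of each node: O:2, P:10, Q:0, R:8, S:6, T:0, U:0, V:0.
P has the largest value, 10, making it the main broker — the node through which the most shortest paths run.

P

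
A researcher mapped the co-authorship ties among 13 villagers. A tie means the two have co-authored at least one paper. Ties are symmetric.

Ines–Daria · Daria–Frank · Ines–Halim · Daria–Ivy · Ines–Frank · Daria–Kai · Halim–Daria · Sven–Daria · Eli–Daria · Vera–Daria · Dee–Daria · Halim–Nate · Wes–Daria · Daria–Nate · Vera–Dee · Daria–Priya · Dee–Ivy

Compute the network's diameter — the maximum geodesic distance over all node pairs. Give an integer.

Eccentricity of each node (its greatest distance to any other): Daria:1, Dee:2, Eli:2, Frank:2, Halim:2, Ines:2, Ivy:2, Kai:2, Nate:2, Priya:2, Sven:2, Vera:2, Wes:2.
The maximum eccentricity is 2, realized for instance by the pair Frank–Nate via Frank – Daria – Nate. So the diameter is 2.

2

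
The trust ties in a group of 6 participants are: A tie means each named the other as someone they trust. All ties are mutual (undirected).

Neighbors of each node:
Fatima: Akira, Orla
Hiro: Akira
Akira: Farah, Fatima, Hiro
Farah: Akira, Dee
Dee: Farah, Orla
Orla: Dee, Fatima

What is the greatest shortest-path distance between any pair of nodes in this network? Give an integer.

3

Eccentricity of each node (its greatest distance to any other): Akira:2, Dee:3, Farah:2, Fatima:2, Hiro:3, Orla:3.
The maximum eccentricity is 3, realized for instance by the pair Hiro–Orla via Hiro – Akira – Fatima – Orla. So the diameter is 3.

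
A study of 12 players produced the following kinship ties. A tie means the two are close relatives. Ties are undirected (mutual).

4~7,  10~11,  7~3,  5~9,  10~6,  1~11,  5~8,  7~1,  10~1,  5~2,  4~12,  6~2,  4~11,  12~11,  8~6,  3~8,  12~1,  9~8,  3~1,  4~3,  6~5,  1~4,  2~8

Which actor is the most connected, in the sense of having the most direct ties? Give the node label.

1

Degrees — 1:6, 2:3, 3:4, 4:5, 5:4, 6:4, 7:3, 8:5, 9:2, 10:3, 11:4, 12:3.
The maximum is 6, attained only by 1.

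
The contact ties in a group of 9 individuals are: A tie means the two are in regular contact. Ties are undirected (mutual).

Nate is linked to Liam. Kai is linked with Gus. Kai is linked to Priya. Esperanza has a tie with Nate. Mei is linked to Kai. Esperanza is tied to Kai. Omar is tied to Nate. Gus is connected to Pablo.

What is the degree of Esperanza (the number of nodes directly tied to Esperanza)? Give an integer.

Esperanza is directly tied to Kai and Nate. That is 2 neighbors, so the degree of Esperanza is 2.

2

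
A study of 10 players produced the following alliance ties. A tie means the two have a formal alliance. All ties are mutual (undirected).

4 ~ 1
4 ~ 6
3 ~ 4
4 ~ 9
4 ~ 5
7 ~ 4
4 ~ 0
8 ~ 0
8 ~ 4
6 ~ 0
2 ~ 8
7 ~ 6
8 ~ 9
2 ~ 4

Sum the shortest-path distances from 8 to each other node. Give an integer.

14

Distances from 8: 0:1, 1:2, 2:1, 3:2, 4:1, 5:2, 6:2, 7:2, 9:1.
Sum = 1 + 2 + 1 + 2 + 1 + 2 + 2 + 2 + 1 = 14.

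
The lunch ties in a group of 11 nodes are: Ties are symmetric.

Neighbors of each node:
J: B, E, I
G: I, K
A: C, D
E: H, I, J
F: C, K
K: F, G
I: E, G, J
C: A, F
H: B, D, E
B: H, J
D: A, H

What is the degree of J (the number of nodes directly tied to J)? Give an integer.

J is directly tied to B, E, and I. That is 3 neighbors, so the degree of J is 3.

3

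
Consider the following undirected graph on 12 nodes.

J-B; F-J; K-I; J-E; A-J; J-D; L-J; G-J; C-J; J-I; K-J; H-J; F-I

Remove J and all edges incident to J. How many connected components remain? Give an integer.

9

Without J, the remaining ties split the others into: {D}; {F, I, K}; {G}; {H}; {E}; {A}; {B}; {L}; {C}.
That's 9 separate components.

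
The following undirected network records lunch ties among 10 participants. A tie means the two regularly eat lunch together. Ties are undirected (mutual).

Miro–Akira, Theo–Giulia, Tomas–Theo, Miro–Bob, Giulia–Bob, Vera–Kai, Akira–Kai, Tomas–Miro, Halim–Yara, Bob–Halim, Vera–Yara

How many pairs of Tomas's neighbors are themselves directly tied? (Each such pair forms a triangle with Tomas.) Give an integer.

0

Tomas's neighbors are Miro and Theo, but none of them are tied to each other, so no triangle contains Tomas.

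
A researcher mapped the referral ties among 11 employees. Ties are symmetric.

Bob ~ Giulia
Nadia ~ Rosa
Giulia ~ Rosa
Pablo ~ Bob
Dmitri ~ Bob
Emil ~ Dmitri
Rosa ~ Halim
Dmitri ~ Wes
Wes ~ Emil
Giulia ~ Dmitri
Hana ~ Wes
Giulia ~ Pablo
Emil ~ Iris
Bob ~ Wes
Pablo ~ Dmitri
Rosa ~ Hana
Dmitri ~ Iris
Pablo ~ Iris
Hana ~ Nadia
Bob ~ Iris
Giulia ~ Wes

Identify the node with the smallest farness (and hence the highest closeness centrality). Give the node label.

Farness (sum of distances to all others) for each node — Bob:17, Dmitri:16, Emil:21, Giulia:15, Halim:27, Hana:19, Iris:22, Nadia:24, Pablo:19, Rosa:18, Wes:16.
The smallest farness is 15, for Giulia, so Giulia has the highest closeness.

Giulia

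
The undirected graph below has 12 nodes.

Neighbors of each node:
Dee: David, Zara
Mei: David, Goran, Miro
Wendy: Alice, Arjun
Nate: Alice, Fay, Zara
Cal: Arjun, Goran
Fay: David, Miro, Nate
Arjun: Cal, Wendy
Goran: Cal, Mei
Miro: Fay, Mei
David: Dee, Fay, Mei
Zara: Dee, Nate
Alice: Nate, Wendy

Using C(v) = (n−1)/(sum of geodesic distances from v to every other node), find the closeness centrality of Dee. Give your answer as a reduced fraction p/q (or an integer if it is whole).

11/30

Distances from Dee: Alice:3, Arjun:5, Cal:4, David:1, Fay:2, Goran:3, Mei:2, Miro:3, Nate:2, Wendy:4, Zara:1. Sum = 30.
n = 12, so closeness = 11/30.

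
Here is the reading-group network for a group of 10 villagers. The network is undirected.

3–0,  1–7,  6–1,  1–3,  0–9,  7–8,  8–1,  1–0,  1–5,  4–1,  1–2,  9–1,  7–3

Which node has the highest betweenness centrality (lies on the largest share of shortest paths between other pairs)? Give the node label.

Unnormalized betweenness of each node: 0:1/2, 1:61/2, 2:0, 3:1/2, 4:0, 5:0, 6:0, 7:1/2, 8:0, 9:0.
1 has the largest value, 61/2, making it the main broker — the node through which the most shortest paths run.

1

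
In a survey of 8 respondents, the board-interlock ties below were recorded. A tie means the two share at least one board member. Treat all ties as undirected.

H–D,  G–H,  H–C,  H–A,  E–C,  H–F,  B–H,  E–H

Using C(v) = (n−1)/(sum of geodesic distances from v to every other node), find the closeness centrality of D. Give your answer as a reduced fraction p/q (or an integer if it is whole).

7/13

Distances from D: A:2, B:2, C:2, E:2, F:2, G:2, H:1. Sum = 13.
n = 8, so closeness = 7/13.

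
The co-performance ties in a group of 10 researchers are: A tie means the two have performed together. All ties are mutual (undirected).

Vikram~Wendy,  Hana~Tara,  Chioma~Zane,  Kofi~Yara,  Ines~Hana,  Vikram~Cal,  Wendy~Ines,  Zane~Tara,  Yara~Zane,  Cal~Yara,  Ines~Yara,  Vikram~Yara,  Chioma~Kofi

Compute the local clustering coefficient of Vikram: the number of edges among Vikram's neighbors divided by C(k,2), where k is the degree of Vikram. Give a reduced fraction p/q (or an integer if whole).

1/3

Vikram's neighbors: Cal, Wendy, and Yara (k = 3).
Possible neighbor pairs: C(3,2) = 3. Edges among them: Cal–Yara → e = 1.
Clustering(Vikram) = 1/3.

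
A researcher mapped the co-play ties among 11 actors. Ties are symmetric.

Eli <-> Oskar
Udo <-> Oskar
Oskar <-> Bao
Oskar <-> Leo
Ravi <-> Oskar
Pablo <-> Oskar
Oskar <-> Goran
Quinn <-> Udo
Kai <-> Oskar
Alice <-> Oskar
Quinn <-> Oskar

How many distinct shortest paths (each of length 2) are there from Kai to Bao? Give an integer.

The shortest distance is 2, and the only length-2 path is Kai–Oskar–Bao. So there is exactly 1 shortest path.

1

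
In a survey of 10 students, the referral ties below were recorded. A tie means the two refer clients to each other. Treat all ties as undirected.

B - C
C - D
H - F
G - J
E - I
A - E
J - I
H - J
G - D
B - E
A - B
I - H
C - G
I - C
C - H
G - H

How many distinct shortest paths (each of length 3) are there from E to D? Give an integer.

The shortest distance is 3. The length-3 paths are: E–I–C–D; E–B–C–D.
That gives 2 distinct shortest paths.

2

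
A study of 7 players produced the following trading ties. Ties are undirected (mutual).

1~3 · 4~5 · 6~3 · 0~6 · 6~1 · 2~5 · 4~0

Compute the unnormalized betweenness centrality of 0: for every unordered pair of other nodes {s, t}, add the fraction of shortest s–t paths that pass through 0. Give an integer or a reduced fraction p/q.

Pairs whose geodesics pass through 0 — 4–1: 1; 4–3: 1; 4–6: 1; 1–2: 1; 1–5: 1; 3–2: 1; 3–5: 1; 2–6: 1; 6–5: 1.
All other pairs contribute 0.
Summing the contributions gives betweenness(0) = 9.

9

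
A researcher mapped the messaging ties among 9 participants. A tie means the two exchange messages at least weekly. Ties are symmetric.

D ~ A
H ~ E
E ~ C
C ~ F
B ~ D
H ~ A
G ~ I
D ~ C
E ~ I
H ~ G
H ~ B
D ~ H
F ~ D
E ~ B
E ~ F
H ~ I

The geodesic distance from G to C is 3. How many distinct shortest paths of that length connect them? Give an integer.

3

The shortest distance is 3. The length-3 paths are: G–H–D–C; G–I–E–C; G–H–E–C.
That gives 3 distinct shortest paths.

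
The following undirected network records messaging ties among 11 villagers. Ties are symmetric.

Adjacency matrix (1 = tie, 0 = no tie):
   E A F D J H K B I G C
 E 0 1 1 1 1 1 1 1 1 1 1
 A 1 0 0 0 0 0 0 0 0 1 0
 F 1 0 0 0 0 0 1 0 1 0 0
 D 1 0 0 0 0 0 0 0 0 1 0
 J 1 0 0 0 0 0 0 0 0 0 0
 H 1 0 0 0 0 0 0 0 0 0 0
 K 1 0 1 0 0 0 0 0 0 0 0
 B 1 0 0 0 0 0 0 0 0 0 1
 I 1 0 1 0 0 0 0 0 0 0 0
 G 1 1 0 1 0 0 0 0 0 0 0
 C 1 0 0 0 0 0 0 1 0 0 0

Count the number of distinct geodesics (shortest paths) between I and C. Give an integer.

The shortest distance is 2, and the only length-2 path is I–E–C. So there is exactly 1 shortest path.

1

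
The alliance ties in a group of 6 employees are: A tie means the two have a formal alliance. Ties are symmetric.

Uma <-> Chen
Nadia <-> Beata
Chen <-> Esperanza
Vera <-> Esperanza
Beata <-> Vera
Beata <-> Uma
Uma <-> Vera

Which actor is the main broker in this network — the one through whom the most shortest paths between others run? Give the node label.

Unnormalized betweenness of each node: Beata:4, Chen:1/2, Esperanza:1/2, Nadia:0, Uma:5/2, Vera:5/2.
Beata has the largest value, 4, making it the main broker — the node through which the most shortest paths run.

Beata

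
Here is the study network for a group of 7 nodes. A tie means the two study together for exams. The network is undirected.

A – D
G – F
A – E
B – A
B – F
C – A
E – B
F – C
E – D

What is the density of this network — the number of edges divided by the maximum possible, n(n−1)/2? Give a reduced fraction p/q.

There are 9 edges and 7 nodes, so the maximum possible is C(7,2) = 21.
Density = 9/21 = 3/7.

3/7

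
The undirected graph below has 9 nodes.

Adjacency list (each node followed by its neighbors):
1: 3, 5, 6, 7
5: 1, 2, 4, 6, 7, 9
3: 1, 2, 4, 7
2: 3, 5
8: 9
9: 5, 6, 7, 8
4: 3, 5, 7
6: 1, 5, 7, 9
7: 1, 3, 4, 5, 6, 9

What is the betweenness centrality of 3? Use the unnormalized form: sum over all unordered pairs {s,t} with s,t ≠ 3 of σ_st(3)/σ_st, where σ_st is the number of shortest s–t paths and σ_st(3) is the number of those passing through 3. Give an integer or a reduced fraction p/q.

Pairs whose geodesics pass through 3 — 4–1: 1/3; 4–2: 1/2; 1–2: 1/2; 7–2: 1/2.
All other pairs contribute 0.
Summing the contributions gives betweenness(3) = 11/6.

11/6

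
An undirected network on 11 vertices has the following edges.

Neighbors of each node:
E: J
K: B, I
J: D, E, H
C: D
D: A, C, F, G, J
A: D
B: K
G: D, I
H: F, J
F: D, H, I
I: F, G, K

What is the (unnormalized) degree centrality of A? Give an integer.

1

A is directly tied to D. That is 1 neighbor, so the degree of A is 1.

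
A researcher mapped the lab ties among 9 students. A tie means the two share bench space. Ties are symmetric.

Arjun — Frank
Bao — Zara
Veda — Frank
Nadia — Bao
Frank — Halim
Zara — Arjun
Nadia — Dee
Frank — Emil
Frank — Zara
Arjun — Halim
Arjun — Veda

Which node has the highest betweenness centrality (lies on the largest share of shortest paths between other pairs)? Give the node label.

Zara

Unnormalized betweenness of each node: Arjun:9/2, Bao:12, Dee:0, Emil:0, Frank:23/2, Halim:0, Nadia:7, Veda:0, Zara:15.
Zara has the largest value, 15, making it the main broker — the node through which the most shortest paths run.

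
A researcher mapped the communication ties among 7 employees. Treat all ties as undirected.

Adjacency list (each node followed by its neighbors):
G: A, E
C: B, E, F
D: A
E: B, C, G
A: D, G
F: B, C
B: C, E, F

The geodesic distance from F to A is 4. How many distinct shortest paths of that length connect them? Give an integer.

2

The shortest distance is 4. The length-4 paths are: F–C–E–G–A; F–B–E–G–A.
That gives 2 distinct shortest paths.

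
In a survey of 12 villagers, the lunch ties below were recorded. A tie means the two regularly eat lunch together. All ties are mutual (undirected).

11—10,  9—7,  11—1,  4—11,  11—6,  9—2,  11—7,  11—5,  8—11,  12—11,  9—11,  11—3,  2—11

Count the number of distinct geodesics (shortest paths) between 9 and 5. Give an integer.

The shortest distance is 2, and the only length-2 path is 9–11–5. So there is exactly 1 shortest path.

1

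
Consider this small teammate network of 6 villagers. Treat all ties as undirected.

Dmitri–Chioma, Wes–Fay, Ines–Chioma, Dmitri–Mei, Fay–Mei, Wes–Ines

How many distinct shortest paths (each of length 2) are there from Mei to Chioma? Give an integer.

The shortest distance is 2, and the only length-2 path is Mei–Dmitri–Chioma. So there is exactly 1 shortest path.

1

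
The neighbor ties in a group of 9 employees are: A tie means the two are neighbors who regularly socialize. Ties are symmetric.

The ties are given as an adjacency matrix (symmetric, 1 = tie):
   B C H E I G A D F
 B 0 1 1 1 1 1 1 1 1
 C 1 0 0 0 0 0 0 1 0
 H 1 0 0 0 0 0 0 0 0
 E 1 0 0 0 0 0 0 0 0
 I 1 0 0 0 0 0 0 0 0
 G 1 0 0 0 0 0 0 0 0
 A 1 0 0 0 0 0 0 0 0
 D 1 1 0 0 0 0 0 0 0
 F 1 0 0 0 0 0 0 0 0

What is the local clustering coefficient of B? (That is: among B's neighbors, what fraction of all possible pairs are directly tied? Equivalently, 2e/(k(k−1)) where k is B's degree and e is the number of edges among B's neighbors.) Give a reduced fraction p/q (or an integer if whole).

B's neighbors: A, C, D, E, F, G, H, and I (k = 8).
Possible neighbor pairs: C(8,2) = 28. Edges among them: C–D → e = 1.
Clustering(B) = 1/28.

1/28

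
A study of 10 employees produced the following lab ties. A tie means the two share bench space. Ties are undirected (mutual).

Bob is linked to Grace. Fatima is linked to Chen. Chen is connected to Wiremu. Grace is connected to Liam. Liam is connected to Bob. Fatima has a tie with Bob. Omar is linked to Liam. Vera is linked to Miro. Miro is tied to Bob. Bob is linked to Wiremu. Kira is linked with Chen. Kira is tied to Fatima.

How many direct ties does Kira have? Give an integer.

Kira is directly tied to Chen and Fatima. That is 2 neighbors, so the degree of Kira is 2.

2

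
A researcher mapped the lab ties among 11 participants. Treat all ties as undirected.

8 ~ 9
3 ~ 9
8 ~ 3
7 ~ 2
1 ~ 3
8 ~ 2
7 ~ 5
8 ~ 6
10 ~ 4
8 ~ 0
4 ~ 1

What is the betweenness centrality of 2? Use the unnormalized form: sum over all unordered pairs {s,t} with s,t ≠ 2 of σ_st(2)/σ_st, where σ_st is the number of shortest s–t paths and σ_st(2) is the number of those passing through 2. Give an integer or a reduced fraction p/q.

Pairs whose geodesics pass through 2 — 9–5: 1; 9–7: 1; 8–5: 1; 8–7: 1; 1–5: 1; 1–7: 1; 0–5: 1; 0–7: 1; 5–4: 1; 5–3: 1; 5–6: 1; 5–10: 1; 4–7: 1; 7–3: 1 … (+2 more pairs).
All other pairs contribute 0.
Summing the contributions gives betweenness(2) = 16.

16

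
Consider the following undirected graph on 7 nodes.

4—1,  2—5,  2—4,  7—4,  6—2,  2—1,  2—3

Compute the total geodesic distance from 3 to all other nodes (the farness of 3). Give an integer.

12

Distances from 3: 1:2, 2:1, 4:2, 5:2, 6:2, 7:3.
Sum = 2 + 1 + 2 + 2 + 2 + 3 = 12.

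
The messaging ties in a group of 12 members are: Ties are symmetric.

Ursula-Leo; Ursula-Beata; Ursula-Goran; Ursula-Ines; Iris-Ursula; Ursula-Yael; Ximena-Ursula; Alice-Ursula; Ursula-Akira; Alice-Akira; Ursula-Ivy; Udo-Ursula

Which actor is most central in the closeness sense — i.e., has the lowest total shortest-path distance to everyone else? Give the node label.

Farness (sum of distances to all others) for each node — Akira:20, Alice:20, Beata:21, Goran:21, Ines:21, Iris:21, Ivy:21, Leo:21, Udo:21, Ursula:11, Ximena:21, Yael:21.
The smallest farness is 11, for Ursula, so Ursula has the highest closeness.

Ursula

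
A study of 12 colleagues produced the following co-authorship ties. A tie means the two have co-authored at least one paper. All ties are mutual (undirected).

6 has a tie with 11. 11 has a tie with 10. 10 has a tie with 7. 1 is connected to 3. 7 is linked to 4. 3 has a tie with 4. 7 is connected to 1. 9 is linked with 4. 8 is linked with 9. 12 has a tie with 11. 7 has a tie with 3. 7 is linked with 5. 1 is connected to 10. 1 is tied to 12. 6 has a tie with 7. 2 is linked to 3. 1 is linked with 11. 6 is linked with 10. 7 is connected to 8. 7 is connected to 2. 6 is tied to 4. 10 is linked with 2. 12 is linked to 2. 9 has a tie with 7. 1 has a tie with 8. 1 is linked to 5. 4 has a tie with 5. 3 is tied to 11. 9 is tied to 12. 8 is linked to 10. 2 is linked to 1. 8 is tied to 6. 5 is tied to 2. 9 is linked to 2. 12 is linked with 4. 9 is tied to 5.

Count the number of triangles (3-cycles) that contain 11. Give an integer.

11's neighbors: 1, 3, 6, 10, and 12.
Neighbor pairs that are themselves tied: 11–1–3; 11–1–10; 11–1–12; 11–6–10. Each forms one triangle with 11, for 4 in total.

4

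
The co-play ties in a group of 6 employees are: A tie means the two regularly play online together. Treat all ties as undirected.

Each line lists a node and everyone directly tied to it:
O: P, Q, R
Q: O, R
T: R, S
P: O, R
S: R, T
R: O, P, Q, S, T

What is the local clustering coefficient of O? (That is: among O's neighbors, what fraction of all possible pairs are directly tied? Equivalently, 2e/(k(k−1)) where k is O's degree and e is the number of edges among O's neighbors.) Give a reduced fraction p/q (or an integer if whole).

O's neighbors: P, Q, and R (k = 3).
Possible neighbor pairs: C(3,2) = 3. Edges among them: P–R, Q–R → e = 2.
Clustering(O) = 2/3.

2/3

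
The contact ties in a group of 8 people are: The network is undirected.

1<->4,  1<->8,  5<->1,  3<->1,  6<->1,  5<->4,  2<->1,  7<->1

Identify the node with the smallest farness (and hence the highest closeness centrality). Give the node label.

Farness (sum of distances to all others) for each node — 1:7, 2:13, 3:13, 4:12, 5:12, 6:13, 7:13, 8:13.
The smallest farness is 7, for 1, so 1 has the highest closeness.

1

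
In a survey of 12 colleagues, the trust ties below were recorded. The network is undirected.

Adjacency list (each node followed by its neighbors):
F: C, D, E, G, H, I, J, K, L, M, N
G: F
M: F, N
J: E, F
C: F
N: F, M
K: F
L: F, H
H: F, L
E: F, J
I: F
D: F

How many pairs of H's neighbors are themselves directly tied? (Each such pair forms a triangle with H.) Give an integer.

H's neighbors: F and L.
Neighbor pairs that are themselves tied: H–F–L. Each forms one triangle with H, for 1 in total.

1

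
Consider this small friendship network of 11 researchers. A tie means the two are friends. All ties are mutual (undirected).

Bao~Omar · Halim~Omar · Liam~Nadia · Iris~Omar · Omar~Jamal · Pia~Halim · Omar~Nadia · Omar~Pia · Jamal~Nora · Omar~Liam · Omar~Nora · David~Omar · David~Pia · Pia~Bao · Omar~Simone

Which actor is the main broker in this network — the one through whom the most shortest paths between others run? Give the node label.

Unnormalized betweenness of each node: Bao:0, David:0, Halim:0, Iris:0, Jamal:0, Liam:0, Nadia:0, Nora:0, Omar:77/2, Pia:3/2, Simone:0.
Omar has the largest value, 77/2, making it the main broker — the node through which the most shortest paths run.

Omar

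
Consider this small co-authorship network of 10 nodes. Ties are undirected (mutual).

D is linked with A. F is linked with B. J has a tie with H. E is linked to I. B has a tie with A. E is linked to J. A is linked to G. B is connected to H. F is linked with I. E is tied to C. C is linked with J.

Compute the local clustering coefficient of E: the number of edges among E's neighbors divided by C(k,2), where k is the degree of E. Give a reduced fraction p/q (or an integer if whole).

E's neighbors: C, I, and J (k = 3).
Possible neighbor pairs: C(3,2) = 3. Edges among them: C–J → e = 1.
Clustering(E) = 1/3.

1/3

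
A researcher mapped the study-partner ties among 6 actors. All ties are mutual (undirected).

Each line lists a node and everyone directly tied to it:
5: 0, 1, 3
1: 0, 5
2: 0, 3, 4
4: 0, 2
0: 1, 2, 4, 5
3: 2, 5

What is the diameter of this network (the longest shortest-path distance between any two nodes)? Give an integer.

Eccentricity of each node (its greatest distance to any other): 0:2, 1:2, 2:2, 3:2, 4:2, 5:2.
The maximum eccentricity is 2, realized for instance by the pair 1–4 via 1 – 0 – 4. So the diameter is 2.

2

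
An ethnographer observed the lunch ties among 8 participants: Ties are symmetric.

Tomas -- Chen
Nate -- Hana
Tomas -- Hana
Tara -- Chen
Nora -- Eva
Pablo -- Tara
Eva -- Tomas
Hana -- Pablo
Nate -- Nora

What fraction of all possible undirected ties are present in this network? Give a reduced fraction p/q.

There are 9 edges and 8 nodes, so the maximum possible is C(8,2) = 28.
Density = 9/28.

9/28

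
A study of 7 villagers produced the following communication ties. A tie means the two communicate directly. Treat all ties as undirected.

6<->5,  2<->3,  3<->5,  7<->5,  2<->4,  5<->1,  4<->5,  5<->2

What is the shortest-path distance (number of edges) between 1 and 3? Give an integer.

2

One shortest route is 1 – 5 – 3, which uses 2 edges, and 1 and 3 are not directly tied, so nothing shorter exists. So d(1,3) = 2.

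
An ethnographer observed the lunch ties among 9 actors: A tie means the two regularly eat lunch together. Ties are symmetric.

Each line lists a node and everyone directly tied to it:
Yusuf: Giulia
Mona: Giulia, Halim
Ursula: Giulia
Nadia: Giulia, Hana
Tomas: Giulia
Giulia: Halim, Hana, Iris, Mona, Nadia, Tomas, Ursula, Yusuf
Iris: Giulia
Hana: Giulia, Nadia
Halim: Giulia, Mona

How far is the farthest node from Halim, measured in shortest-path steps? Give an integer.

2

Distances from Halim: Giulia:1, Hana:2, Iris:2, Mona:1, Nadia:2, Tomas:2, Ursula:2, Yusuf:2.
The largest is 2 (to Tomas, Ursula, Yusuf, Nadia, Iris, and Hana), so the eccentricity of Halim is 2.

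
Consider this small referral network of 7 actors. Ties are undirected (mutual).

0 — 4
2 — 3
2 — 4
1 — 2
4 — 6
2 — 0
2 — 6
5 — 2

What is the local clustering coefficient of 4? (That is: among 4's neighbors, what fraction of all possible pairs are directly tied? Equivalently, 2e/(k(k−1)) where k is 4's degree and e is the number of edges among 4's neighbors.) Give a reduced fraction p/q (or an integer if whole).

2/3

4's neighbors: 0, 2, and 6 (k = 3).
Possible neighbor pairs: C(3,2) = 3. Edges among them: 0–2, 2–6 → e = 2.
Clustering(4) = 2/3.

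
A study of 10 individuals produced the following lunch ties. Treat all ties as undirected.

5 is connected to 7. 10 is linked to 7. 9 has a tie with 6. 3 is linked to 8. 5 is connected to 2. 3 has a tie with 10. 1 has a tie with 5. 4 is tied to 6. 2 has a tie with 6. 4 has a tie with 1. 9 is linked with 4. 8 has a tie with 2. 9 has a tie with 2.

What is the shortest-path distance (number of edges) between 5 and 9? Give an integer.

2

One shortest route is 5 – 2 – 9, which uses 2 edges, and 5 and 9 are not directly tied, so nothing shorter exists. So d(5,9) = 2.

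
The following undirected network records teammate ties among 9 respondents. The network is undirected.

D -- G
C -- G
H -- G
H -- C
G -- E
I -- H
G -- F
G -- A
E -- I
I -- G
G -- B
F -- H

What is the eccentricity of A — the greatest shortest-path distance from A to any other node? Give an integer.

Distances from A: B:2, C:2, D:2, E:2, F:2, G:1, H:2, I:2.
The largest is 2 (to C, H, D, E, B, I, and F), so the eccentricity of A is 2.

2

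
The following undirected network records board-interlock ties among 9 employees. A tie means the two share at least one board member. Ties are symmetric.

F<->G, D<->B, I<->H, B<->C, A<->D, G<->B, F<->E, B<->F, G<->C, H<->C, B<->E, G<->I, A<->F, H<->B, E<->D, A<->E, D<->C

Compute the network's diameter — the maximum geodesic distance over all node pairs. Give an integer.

3

Eccentricity of each node (its greatest distance to any other): A:3, B:2, C:2, D:3, E:3, F:2, G:2, H:3, I:3.
The maximum eccentricity is 3, realized for instance by the pair D–I via D – C – H – I. So the diameter is 3.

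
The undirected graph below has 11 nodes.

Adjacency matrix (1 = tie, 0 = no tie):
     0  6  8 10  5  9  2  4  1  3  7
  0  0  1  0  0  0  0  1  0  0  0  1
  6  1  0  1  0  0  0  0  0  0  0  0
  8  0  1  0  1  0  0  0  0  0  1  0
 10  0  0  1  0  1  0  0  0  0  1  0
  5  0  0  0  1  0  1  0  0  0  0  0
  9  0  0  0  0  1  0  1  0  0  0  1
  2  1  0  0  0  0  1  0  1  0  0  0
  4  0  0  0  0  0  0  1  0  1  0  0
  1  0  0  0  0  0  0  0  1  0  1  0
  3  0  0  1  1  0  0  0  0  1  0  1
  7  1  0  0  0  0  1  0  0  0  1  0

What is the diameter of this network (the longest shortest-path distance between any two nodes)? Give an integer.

3

Eccentricity of each node (its greatest distance to any other): 0:3, 1:3, 2:3, 3:3, 4:3, 5:3, 6:3, 7:3, 8:3, 9:3, 10:3.
The maximum eccentricity is 3, realized for instance by the pair 0–10 via 0 – 7 – 3 – 10. So the diameter is 3.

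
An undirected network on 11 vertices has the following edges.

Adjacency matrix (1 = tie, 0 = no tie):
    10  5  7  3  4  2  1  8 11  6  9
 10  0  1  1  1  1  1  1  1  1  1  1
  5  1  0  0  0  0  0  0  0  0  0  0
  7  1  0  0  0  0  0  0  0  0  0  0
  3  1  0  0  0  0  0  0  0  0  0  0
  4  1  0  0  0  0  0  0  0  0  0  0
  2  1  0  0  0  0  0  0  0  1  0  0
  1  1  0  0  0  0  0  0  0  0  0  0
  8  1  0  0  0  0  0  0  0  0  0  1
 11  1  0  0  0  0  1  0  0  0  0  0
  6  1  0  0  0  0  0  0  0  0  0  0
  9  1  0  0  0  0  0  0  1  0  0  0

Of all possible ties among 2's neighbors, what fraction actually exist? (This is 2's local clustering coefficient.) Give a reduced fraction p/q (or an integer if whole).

2's neighbors: 10 and 11 (k = 2).
Possible neighbor pairs: C(2,2) = 1. Edges among them: 10–11 → e = 1.
Clustering(2) = 1/1.

1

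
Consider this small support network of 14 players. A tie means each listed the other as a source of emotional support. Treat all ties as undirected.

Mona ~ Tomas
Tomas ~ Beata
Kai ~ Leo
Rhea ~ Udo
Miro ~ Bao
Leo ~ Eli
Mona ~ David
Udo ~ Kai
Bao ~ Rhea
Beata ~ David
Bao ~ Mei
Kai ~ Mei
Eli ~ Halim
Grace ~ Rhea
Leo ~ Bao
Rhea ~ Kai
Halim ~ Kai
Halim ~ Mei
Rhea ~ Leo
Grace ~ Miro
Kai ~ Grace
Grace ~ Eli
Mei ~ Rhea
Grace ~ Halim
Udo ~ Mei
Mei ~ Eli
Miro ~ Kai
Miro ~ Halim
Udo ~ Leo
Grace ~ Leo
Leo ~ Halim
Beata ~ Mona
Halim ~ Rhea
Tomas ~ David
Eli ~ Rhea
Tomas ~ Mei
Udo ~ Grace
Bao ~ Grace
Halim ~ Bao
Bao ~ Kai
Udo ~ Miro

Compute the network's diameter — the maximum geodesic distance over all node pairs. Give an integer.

Eccentricity of each node (its greatest distance to any other): Bao:3, Beata:4, David:4, Eli:3, Grace:4, Halim:3, Kai:3, Leo:4, Mei:2, Miro:4, Mona:4, Rhea:3, Tomas:3, Udo:3.
The maximum eccentricity is 4, realized for instance by the pair Leo–Beata via Leo – Bao – Mei – Tomas – Beata. So the diameter is 4.

4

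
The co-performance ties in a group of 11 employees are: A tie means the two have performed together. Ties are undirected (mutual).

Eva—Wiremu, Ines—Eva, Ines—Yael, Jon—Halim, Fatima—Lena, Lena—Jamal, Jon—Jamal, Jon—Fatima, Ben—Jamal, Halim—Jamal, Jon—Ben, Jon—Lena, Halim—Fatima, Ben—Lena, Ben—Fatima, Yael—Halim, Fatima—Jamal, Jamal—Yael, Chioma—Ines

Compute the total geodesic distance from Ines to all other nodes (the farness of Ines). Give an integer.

21

Distances from Ines: Ben:3, Chioma:1, Eva:1, Fatima:3, Halim:2, Jamal:2, Jon:3, Lena:3, Wiremu:2, Yael:1.
Sum = 3 + 1 + 1 + 3 + 2 + 2 + 3 + 3 + 2 + 1 = 21.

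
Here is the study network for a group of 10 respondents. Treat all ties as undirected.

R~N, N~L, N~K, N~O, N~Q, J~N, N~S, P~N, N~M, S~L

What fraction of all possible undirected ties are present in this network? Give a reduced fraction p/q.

There are 10 edges and 10 nodes, so the maximum possible is C(10,2) = 45.
Density = 10/45 = 2/9.

2/9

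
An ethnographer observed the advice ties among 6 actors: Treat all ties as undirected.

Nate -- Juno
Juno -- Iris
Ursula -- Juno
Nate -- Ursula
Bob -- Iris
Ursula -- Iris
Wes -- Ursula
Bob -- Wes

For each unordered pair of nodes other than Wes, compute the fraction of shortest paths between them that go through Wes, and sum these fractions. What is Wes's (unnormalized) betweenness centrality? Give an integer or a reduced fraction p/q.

5/6

Pairs whose geodesics pass through Wes — Nate–Bob: 1/3; Ursula–Bob: 1/2.
All other pairs contribute 0.
Summing the contributions gives betweenness(Wes) = 5/6.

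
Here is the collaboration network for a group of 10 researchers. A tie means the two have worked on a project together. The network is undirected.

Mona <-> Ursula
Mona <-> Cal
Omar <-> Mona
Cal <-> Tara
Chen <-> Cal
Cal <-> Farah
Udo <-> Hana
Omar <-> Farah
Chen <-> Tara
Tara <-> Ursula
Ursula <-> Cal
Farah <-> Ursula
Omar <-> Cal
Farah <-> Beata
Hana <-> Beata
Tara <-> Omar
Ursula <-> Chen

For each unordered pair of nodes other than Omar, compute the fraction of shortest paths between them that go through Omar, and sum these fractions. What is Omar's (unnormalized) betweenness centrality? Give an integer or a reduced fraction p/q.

3

Pairs whose geodesics pass through Omar — Udo–Tara: 1/3; Udo–Mona: 1/3; Hana–Tara: 1/3; Hana–Mona: 1/3; Beata–Tara: 1/3; Beata–Mona: 1/3; Tara–Mona: 1/3; Tara–Farah: 1/3; Mona–Farah: 1/3.
All other pairs contribute 0.
Summing the contributions gives betweenness(Omar) = 3.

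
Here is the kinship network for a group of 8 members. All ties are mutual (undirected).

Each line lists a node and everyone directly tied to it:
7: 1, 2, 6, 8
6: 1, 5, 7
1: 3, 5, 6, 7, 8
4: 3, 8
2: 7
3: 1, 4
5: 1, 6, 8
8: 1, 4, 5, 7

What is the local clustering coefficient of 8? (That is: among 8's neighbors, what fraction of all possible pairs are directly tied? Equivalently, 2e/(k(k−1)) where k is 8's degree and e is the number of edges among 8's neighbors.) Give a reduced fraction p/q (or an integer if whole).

8's neighbors: 1, 4, 5, and 7 (k = 4).
Possible neighbor pairs: C(4,2) = 6. Edges among them: 1–5, 1–7 → e = 2.
Clustering(8) = 2/6 = 1/3.

1/3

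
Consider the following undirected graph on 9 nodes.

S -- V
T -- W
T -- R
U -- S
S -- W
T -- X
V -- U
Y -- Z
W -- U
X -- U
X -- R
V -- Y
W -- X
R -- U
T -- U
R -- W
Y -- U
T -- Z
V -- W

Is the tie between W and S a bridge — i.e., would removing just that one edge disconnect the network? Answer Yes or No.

No

Even without that edge, W still reaches S via W – U – S, so the network stays connected. Not a bridge.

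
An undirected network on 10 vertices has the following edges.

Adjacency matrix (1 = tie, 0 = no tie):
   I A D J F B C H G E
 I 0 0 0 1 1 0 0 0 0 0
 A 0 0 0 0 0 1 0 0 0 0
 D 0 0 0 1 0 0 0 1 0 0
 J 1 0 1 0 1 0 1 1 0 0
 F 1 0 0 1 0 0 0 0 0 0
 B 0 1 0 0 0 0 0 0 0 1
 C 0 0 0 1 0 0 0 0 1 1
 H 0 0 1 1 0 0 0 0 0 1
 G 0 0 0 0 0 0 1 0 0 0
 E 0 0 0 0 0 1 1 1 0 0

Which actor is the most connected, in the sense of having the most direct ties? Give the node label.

Degrees — A:1, B:2, C:3, D:2, E:3, F:2, G:1, H:3, I:2, J:5.
The maximum is 5, attained only by J.

J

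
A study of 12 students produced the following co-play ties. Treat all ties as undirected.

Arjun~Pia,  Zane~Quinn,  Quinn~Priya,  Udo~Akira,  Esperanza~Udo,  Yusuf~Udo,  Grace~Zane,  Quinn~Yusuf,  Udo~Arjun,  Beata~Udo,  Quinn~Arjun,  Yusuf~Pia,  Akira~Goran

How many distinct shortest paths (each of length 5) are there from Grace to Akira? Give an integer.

The shortest distance is 5. The length-5 paths are: Grace–Zane–Quinn–Arjun–Udo–Akira; Grace–Zane–Quinn–Yusuf–Udo–Akira.
That gives 2 distinct shortest paths.

2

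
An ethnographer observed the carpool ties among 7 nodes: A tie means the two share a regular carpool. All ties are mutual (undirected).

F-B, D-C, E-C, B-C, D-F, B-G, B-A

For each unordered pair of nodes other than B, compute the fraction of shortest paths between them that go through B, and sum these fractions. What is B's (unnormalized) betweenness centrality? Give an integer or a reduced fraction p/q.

Pairs whose geodesics pass through B — E–F: 1/2; E–G: 1; E–A: 1; F–G: 1; F–A: 1; F–C: 1/2; G–A: 1; G–D: 2/2; G–C: 1; A–D: 2/2; A–C: 1.
All other pairs contribute 0.
Summing the contributions gives betweenness(B) = 10.

10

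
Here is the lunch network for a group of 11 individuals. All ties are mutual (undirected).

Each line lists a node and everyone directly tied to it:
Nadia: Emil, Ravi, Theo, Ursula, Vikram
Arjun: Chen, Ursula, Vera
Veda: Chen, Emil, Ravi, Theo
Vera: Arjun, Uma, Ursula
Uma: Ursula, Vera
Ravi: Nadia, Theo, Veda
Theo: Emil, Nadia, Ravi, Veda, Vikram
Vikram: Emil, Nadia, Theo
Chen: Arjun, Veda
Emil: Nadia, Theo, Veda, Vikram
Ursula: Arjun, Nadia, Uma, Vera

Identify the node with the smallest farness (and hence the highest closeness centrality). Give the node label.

Farness (sum of distances to all others) for each node — Arjun:21, Chen:21, Emil:19, Nadia:16, Ravi:20, Theo:18, Uma:25, Ursula:17, Veda:20, Vera:22, Vikram:21.
The smallest farness is 16, for Nadia, so Nadia has the highest closeness.

Nadia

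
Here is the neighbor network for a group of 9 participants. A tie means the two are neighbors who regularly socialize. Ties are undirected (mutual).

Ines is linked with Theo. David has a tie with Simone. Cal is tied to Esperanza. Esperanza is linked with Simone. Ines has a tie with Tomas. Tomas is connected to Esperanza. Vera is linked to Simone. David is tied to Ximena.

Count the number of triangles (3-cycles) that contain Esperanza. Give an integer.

0

Esperanza's neighbors are Cal, Simone, and Tomas, but none of them are tied to each other, so no triangle contains Esperanza.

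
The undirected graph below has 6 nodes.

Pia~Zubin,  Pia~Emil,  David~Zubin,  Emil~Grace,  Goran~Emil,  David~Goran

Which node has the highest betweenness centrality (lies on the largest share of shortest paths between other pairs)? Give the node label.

Emil

Unnormalized betweenness of each node: David:1, Emil:5, Goran:2, Grace:0, Pia:2, Zubin:1.
Emil has the largest value, 5, making it the main broker — the node through which the most shortest paths run.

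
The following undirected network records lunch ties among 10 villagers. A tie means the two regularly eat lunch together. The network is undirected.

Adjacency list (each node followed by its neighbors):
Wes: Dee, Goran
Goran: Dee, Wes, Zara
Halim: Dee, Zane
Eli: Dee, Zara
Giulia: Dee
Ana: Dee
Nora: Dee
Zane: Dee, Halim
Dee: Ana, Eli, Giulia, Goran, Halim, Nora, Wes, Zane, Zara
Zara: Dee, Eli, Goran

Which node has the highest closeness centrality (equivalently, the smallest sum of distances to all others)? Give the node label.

Dee

Farness (sum of distances to all others) for each node — Ana:17, Dee:9, Eli:16, Giulia:17, Goran:15, Halim:16, Nora:17, Wes:16, Zane:16, Zara:15.
The smallest farness is 9, for Dee, so Dee has the highest closeness.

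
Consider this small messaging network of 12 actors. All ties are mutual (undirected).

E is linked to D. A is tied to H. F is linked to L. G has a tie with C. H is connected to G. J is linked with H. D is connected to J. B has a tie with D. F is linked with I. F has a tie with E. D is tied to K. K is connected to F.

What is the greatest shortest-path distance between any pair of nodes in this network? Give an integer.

Eccentricity of each node (its greatest distance to any other): A:6, B:5, C:7, D:4, E:5, F:6, G:6, H:5, I:7, J:4, K:5, L:7.
The maximum eccentricity is 7, realized for instance by the pair L–C via L – F – E – D – J – H – G – C. So the diameter is 7.

7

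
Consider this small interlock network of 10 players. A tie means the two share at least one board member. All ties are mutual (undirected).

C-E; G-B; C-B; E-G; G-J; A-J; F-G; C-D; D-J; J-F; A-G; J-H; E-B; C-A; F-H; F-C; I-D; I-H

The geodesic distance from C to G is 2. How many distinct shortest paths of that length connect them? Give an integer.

4

The shortest distance is 2. The length-2 paths are: C–A–G; C–E–G; C–F–G; C–B–G.
That gives 4 distinct shortest paths.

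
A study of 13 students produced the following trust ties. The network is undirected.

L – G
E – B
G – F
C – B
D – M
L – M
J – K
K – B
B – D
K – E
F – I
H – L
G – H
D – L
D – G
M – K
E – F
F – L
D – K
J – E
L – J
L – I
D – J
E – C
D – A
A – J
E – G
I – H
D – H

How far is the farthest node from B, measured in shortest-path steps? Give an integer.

3

Distances from B: A:2, C:1, D:1, E:1, F:2, G:2, H:2, I:3, J:2, K:1, L:2, M:2.
The largest is 3 (to I), so the eccentricity of B is 3.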